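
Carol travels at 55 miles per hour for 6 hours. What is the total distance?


Use the formula: distance = speed x time
Speed = 55 mph, Time = 6 hours
55 x 6 = 330 miles

330 miles


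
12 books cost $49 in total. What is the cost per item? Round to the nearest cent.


Total cost: $49
Number of items: 12
Unit price: $49 / 12 = $4.0833... ≈ $4.08

$4.08


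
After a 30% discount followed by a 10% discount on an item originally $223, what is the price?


First discount:
30% of $223 = $66.90
Price after first discount:
$223 - $66.90 = $156.10
Second discount:
10% of $156.10 = $15.61
Final price:
$156.10 - $15.61 = $140.49

$140.49


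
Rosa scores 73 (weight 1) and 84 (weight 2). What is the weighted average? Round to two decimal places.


Weighted sum:
1 x 73 + 2 x 84 = 241
Total weight:
1 + 2 = 3
Weighted average:
241 / 3 = 80.3333... ≈ 80.33

80.33


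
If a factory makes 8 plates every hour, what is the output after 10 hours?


Production rate: 8 plates per hour
Time: 10 hours
Total: 8 x 10 = 80 plates

80 plates


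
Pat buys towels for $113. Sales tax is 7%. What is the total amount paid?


Calculate the tax:
7% of $113 = $7.91
Add tax to price:
$113 + $7.91 = $120.91

$120.91


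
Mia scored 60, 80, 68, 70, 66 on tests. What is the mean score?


Add the scores:
60 + 80 + 68 + 70 + 66 = 344
Divide by the number of tests:
344 / 5 = 68.8

68.8


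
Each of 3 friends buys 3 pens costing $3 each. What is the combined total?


Cost per person:
3 x $3 = $9
Group total:
3 x $9 = $27

$27


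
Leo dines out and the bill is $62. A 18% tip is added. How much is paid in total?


Calculate the tip:
18% of $62 = $11.16
Add tip to meal cost:
$62 + $11.16 = $73.16

$73.16


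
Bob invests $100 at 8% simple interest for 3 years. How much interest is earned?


Use the formula I = P x R x T / 100
P x R x T = 100 x 8 x 3 = 2400
I = 2400 / 100 = $24

$24


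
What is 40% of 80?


Convert percentage to decimal:
40% = 0.4
Multiply:
80 x 0.4 = 32

32


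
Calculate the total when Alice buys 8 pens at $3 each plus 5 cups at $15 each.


Cost of pens:
8 x $3 = $24
Cost of cups:
5 x $15 = $75
Add both:
$24 + $75 = $99

$99


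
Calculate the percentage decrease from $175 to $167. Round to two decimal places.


Find the absolute change:
|167 - 175| = 8
Divide by original and multiply by 100:
8 / 175 x 100 = 4.5714...% ≈ 4.57%

4.57%


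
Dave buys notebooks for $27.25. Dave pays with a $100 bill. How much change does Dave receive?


Start with the amount paid:
$100
Subtract the price:
$100 - $27.25 = $72.75

$72.75


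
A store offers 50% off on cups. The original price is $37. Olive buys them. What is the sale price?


Calculate the discount amount:
50% of $37 = $18.50
Subtract from original:
$37 - $18.50 = $18.50

$18.50


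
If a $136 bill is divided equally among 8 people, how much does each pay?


Total bill: $136
Number of people: 8
Each pays: $136 / 8 = $17

$17


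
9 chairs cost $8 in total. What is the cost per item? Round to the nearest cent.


Total cost: $8
Number of items: 9
Unit price: $8 / 9 = $0.8888... ≈ $0.89

$0.89


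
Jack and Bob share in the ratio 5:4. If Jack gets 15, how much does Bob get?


Find the multiplier:
15 / 5 = 3
Apply to Bob's share:
4 x 3 = 12

12


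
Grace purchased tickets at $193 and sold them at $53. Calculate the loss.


Selling price = $53
Cost price = $193
Loss = cost price - selling price:
Loss = $193 - $53 = $140

$140


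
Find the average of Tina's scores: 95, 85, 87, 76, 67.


Add the scores:
95 + 85 + 87 + 76 + 67 = 410
Divide by the number of tests:
410 / 5 = 82

82


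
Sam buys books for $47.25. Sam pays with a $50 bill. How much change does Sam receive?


Start with the amount paid:
$50
Subtract the price:
$50 - $47.25 = $2.75

$2.75


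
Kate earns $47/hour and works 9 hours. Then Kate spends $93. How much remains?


Calculate earnings:
9 x $47 = $423
Subtract spending:
$423 - $93 = $330

$330


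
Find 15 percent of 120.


Convert percentage to decimal:
15% = 0.15
Multiply:
120 x 0.15 = 18

18


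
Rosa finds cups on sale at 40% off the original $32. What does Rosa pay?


Calculate the discount amount:
40% of $32 = $12.80
Subtract from original:
$32 - $12.80 = $19.20

$19.20


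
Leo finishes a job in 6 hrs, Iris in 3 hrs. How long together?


Leo's rate: 1/6 of the job per hour
Iris's rate: 1/3 of the job per hour
Combined rate: 1/6 + 1/3 = 1/2 per hour
Time = 1 / (1/2) = 2 hours

2 hours


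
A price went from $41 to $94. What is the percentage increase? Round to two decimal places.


Find the absolute change:
|94 - 41| = 53
Divide by original and multiply by 100:
53 / 41 x 100 = 129.2682...% ≈ 129.27%

129.27%


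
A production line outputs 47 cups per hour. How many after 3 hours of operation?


Production rate: 47 cups per hour
Time: 3 hours
Total: 47 x 3 = 141 cups

141 cups


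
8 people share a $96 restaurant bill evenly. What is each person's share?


Total bill: $96
Number of people: 8
Each pays: $96 / 8 = $12

$12


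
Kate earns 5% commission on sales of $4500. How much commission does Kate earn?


Convert rate to decimal:
5% = 0.05
Multiply by sales:
$4500 x 0.05 = $225

$225


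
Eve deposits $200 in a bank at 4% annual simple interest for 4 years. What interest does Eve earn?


Use the formula I = P x R x T / 100
P x R x T = 200 x 4 x 4 = 3200
I = 3200 / 100 = $32

$32


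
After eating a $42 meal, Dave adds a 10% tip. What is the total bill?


Calculate the tip:
10% of $42 = $4.20
Add tip to meal cost:
$42 + $4.20 = $46.20

$46.20


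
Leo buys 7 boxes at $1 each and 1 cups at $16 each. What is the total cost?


Cost of boxes:
7 x $1 = $7
Cost of cups:
1 x $16 = $16
Add both:
$7 + $16 = $23

$23


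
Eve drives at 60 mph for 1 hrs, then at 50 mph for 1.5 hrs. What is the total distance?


Leg 1 distance:
60 x 1 = 60 miles
Leg 2 distance:
50 x 1.5 = 75 miles
Total distance:
60 + 75 = 135 miles

135 miles


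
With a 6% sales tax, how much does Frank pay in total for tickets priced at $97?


Calculate the tax:
6% of $97 = $5.82
Add tax to price:
$97 + $5.82 = $102.82

$102.82


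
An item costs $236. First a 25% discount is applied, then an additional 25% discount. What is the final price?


First discount:
25% of $236 = $59
Price after first discount:
$236 - $59 = $177
Second discount:
25% of $177 = $44.25
Final price:
$177 - $44.25 = $132.75

$132.75


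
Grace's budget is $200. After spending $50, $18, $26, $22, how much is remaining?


Add up expenses:
$50 + $18 + $26 + $22 = $116
Subtract from budget:
$200 - $116 = $84

$84


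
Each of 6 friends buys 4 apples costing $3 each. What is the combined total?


Cost per person:
4 x $3 = $12
Group total:
6 x $12 = $72

$72


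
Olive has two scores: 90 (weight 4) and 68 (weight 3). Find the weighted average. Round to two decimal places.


Weighted sum:
4 x 90 + 3 x 68 = 564
Total weight:
4 + 3 = 7
Weighted average:
564 / 7 = 80.5714... ≈ 80.57

80.57


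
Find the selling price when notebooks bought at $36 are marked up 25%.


Calculate the markup amount:
25% of $36 = $9
Add to cost:
$36 + $9 = $45

$45


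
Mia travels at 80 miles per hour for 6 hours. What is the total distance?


Use the formula: distance = speed x time
Speed = 80 mph, Time = 6 hours
80 x 6 = 480 miles

480 miles


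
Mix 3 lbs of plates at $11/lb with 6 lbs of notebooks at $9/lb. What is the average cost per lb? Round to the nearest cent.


Cost of plates:
3 x $11 = $33
Cost of notebooks:
6 x $9 = $54
Total cost: $33 + $54 = $87
Total weight: 9 lbs
Average: $87 / 9 = $9.6666... ≈ $9.67/lb

$9.67/lb


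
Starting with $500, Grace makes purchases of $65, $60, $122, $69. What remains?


Add up expenses:
$65 + $60 + $122 + $69 = $316
Subtract from budget:
$500 - $316 = $184

$184


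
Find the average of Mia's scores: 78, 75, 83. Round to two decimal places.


Add the scores:
78 + 75 + 83 = 236
Divide by the number of tests:
236 / 3 = 78.6666... ≈ 78.67

78.67


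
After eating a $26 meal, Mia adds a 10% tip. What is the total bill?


Calculate the tip:
10% of $26 = $2.60
Add tip to meal cost:
$26 + $2.60 = $28.60

$28.60


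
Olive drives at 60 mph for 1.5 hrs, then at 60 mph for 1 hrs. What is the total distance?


Leg 1 distance:
60 x 1.5 = 90 miles
Leg 2 distance:
60 x 1 = 60 miles
Total distance:
90 + 60 = 150 miles

150 miles


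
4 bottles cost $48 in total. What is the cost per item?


Total cost: $48
Number of items: 4
Unit price: $48 / 4 = $12

$12


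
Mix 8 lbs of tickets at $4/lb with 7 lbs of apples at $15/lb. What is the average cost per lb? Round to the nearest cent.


Cost of tickets:
8 x $4 = $32
Cost of apples:
7 x $15 = $105
Total cost: $32 + $105 = $137
Total weight: 15 lbs
Average: $137 / 15 = $9.1333... ≈ $9.13/lb

$9.13/lb


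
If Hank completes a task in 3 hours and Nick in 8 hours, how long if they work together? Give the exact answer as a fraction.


Hank's rate: 1/3 of the job per hour
Nick's rate: 1/8 of the job per hour
Combined rate: 1/3 + 1/8 = 11/24 per hour
Time = 1 / (11/24) = 24/11 hours (≈ 2.18 hours)

24/11 hours


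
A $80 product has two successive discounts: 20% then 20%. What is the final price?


First discount:
20% of $80 = $16
Price after first discount:
$80 - $16 = $64
Second discount:
20% of $64 = $12.80
Final price:
$64 - $12.80 = $51.20

$51.20


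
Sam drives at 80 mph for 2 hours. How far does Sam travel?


Use the formula: distance = speed x time
Speed = 80 mph, Time = 2 hours
80 x 2 = 160 miles

160 miles


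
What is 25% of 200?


Convert percentage to decimal:
25% = 0.25
Multiply:
200 x 0.25 = 50

50


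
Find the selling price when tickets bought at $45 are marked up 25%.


Calculate the markup amount:
25% of $45 = $11.25
Add to cost:
$45 + $11.25 = $56.25

$56.25


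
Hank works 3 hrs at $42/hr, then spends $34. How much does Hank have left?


Calculate earnings:
3 x $42 = $126
Subtract spending:
$126 - $34 = $92

$92


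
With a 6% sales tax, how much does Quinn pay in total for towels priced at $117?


Calculate the tax:
6% of $117 = $7.02
Add tax to price:
$117 + $7.02 = $124.02

$124.02


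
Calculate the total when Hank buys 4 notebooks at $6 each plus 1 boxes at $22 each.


Cost of notebooks:
4 x $6 = $24
Cost of boxes:
1 x $22 = $22
Add both:
$24 + $22 = $46

$46


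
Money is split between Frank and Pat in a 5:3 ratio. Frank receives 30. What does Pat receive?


Find the multiplier:
30 / 5 = 6
Apply to Pat's share:
3 x 6 = 18

18


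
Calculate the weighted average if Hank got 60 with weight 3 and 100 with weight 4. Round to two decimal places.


Weighted sum:
3 x 60 + 4 x 100 = 580
Total weight:
3 + 4 = 7
Weighted average:
580 / 7 = 82.8571... ≈ 82.86

82.86


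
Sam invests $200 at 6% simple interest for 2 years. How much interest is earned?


Use the formula I = P x R x T / 100
P x R x T = 200 x 6 x 2 = 2400
I = 2400 / 100 = $24

$24


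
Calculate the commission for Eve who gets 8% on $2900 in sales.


Convert rate to decimal:
8% = 0.08
Multiply by sales:
$2900 x 0.08 = $232

$232


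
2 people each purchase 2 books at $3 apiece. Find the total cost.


Cost per person:
2 x $3 = $6
Group total:
2 x $6 = $12

$12


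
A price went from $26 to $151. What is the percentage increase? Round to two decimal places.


Find the absolute change:
|151 - 26| = 125
Divide by original and multiply by 100:
125 / 26 x 100 = 480.7692...% ≈ 480.77%

480.77%


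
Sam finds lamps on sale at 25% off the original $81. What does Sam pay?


Calculate the discount amount:
25% of $81 = $20.25
Subtract from original:
$81 - $20.25 = $60.75

$60.75


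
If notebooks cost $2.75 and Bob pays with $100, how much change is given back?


Start with the amount paid:
$100
Subtract the price:
$100 - $2.75 = $97.25

$97.25


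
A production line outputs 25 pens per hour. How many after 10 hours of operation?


Production rate: 25 pens per hour
Time: 10 hours
Total: 25 x 10 = 250 pens

250 pens


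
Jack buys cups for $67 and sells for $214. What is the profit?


Selling price = $214
Cost price = $67
Profit = selling price - cost price:
Profit = $214 - $67 = $147

$147


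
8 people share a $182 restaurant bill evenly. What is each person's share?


Total bill: $182
Number of people: 8
Each pays: $182 / 8 = $22.75

$22.75


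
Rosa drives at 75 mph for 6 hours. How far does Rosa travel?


Use the formula: distance = speed x time
Speed = 75 mph, Time = 6 hours
75 x 6 = 450 miles

450 miles


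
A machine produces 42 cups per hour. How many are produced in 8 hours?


Production rate: 42 cups per hour
Time: 8 hours
Total: 42 x 8 = 336 cups

336 cups


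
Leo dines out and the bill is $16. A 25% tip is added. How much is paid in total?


Calculate the tip:
25% of $16 = $4
Add tip to meal cost:
$16 + $4 = $20

$20


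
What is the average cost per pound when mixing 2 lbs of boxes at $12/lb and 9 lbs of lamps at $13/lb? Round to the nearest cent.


Cost of boxes:
2 x $12 = $24
Cost of lamps:
9 x $13 = $117
Total cost: $24 + $117 = $141
Total weight: 11 lbs
Average: $141 / 11 = $12.8181... ≈ $12.82/lb

$12.82/lb


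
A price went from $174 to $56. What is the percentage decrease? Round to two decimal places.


Find the absolute change:
|56 - 174| = 118
Divide by original and multiply by 100:
118 / 174 x 100 = 67.8160...% ≈ 67.82%

67.82%


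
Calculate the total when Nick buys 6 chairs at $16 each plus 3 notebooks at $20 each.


Cost of chairs:
6 x $16 = $96
Cost of notebooks:
3 x $20 = $60
Add both:
$96 + $60 = $156

$156


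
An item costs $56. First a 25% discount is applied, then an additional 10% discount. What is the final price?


First discount:
25% of $56 = $14
Price after first discount:
$56 - $14 = $42
Second discount:
10% of $42 = $4.20
Final price:
$42 - $4.20 = $37.80

$37.80


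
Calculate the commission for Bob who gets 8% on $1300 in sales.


Convert rate to decimal:
8% = 0.08
Multiply by sales:
$1300 x 0.08 = $104

$104


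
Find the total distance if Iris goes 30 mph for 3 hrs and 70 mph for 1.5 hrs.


Leg 1 distance:
30 x 3 = 90 miles
Leg 2 distance:
70 x 1.5 = 105 miles
Total distance:
90 + 105 = 195 miles

195 miles


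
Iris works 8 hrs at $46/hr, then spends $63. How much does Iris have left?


Calculate earnings:
8 x $46 = $368
Subtract spending:
$368 - $63 = $305

$305


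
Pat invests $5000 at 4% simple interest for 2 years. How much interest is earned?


Use the formula I = P x R x T / 100
P x R x T = 5000 x 4 x 2 = 40000
I = 40000 / 100 = $400

$400


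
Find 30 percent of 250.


Convert percentage to decimal:
30% = 0.3
Multiply:
250 x 0.3 = 75

75


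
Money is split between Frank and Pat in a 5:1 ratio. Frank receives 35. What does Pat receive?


Find the multiplier:
35 / 5 = 7
Apply to Pat's share:
1 x 7 = 7

7


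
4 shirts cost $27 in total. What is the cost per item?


Total cost: $27
Number of items: 4
Unit price: $27 / 4 = $6.75

$6.75


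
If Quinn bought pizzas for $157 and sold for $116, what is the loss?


Selling price = $116
Cost price = $157
Loss = cost price - selling price:
Loss = $157 - $116 = $41

$41


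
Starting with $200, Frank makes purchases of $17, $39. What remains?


Add up expenses:
$17 + $39 = $56
Subtract from budget:
$200 - $56 = $144

$144


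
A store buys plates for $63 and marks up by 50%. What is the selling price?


Calculate the markup amount:
50% of $63 = $31.50
Add to cost:
$63 + $31.50 = $94.50

$94.50


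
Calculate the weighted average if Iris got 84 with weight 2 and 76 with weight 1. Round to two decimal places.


Weighted sum:
2 x 84 + 1 x 76 = 244
Total weight:
2 + 1 = 3
Weighted average:
244 / 3 = 81.3333... ≈ 81.33

81.33


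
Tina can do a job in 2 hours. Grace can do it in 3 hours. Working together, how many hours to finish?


Tina's rate: 1/2 of the job per hour
Grace's rate: 1/3 of the job per hour
Combined rate: 1/2 + 1/3 = 5/6 per hour
Time = 1 / (5/6) = 6/5 = 1.2 hours

1.2 hours


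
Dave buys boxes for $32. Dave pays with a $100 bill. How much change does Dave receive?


Start with the amount paid:
$100
Subtract the price:
$100 - $32 = $68

$68


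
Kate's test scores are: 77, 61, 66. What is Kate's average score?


Add the scores:
77 + 61 + 66 = 204
Divide by the number of tests:
204 / 3 = 68

68


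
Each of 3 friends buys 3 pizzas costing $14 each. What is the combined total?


Cost per person:
3 x $14 = $42
Group total:
3 x $42 = $126

$126


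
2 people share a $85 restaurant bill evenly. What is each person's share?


Total bill: $85
Number of people: 2
Each pays: $85 / 2 = $42.50

$42.50


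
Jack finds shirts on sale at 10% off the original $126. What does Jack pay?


Calculate the discount amount:
10% of $126 = $12.60
Subtract from original:
$126 - $12.60 = $113.40

$113.40


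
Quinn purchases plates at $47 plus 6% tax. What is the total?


Calculate the tax:
6% of $47 = $2.82
Add tax to price:
$47 + $2.82 = $49.82

$49.82


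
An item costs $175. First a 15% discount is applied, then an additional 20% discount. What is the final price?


First discount:
15% of $175 = $26.25
Price after first discount:
$175 - $26.25 = $148.75
Second discount:
20% of $148.75 = $29.75
Final price:
$148.75 - $29.75 = $119

$119


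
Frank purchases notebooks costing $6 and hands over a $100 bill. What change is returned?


Start with the amount paid:
$100
Subtract the price:
$100 - $6 = $94

$94


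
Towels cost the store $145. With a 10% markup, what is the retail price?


Calculate the markup amount:
10% of $145 = $14.50
Add to cost:
$145 + $14.50 = $159.50

$159.50


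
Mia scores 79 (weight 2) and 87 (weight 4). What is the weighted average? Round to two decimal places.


Weighted sum:
2 x 79 + 4 x 87 = 506
Total weight:
2 + 4 = 6
Weighted average:
506 / 6 = 84.3333... ≈ 84.33

84.33


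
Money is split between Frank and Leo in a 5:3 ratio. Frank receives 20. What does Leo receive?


Find the multiplier:
20 / 5 = 4
Apply to Leo's share:
3 x 4 = 12

12


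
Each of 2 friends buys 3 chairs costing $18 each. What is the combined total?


Cost per person:
3 x $18 = $54
Group total:
2 x $54 = $108

$108


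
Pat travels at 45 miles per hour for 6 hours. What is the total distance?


Use the formula: distance = speed x time
Speed = 45 mph, Time = 6 hours
45 x 6 = 270 miles

270 miles


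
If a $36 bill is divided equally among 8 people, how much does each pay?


Total bill: $36
Number of people: 8
Each pays: $36 / 8 = $4.50

$4.50


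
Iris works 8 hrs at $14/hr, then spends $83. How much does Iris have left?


Calculate earnings:
8 x $14 = $112
Subtract spending:
$112 - $83 = $29

$29


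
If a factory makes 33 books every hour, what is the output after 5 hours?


Production rate: 33 books per hour
Time: 5 hours
Total: 33 x 5 = 165 books

165 books


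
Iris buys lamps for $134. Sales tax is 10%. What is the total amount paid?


Calculate the tax:
10% of $134 = $13.40
Add tax to price:
$134 + $13.40 = $147.40

$147.40


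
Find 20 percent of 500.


Convert percentage to decimal:
20% = 0.2
Multiply:
500 x 0.2 = 100

100


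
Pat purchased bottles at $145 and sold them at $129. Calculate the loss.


Selling price = $129
Cost price = $145
Loss = cost price - selling price:
Loss = $145 - $129 = $16

$16


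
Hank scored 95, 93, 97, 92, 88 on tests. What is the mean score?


Add the scores:
95 + 93 + 97 + 92 + 88 = 465
Divide by the number of tests:
465 / 5 = 93

93


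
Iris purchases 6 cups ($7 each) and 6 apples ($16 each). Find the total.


Cost of cups:
6 x $7 = $42
Cost of apples:
6 x $16 = $96
Add both:
$42 + $96 = $138

$138


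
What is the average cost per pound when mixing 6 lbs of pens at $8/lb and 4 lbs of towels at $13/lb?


Cost of pens:
6 x $8 = $48
Cost of towels:
4 x $13 = $52
Total cost: $48 + $52 = $100
Total weight: 10 lbs
Average: $100 / 10 = $10/lb

$10/lb


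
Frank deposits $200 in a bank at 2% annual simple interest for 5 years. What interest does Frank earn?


Use the formula I = P x R x T / 100
P x R x T = 200 x 2 x 5 = 2000
I = 2000 / 100 = $20

$20


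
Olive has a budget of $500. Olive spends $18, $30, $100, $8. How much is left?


Add up expenses:
$18 + $30 + $100 + $8 = $156
Subtract from budget:
$500 - $156 = $344

$344


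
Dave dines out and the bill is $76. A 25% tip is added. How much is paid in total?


Calculate the tip:
25% of $76 = $19
Add tip to meal cost:
$76 + $19 = $95

$95


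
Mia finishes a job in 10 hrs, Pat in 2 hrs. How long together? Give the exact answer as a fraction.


Mia's rate: 1/10 of the job per hour
Pat's rate: 1/2 of the job per hour
Combined rate: 1/10 + 1/2 = 3/5 per hour
Time = 1 / (3/5) = 5/3 hours (≈ 1.67 hours)

5/3 hours


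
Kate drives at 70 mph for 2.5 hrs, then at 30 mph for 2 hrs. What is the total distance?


Leg 1 distance:
70 x 2.5 = 175 miles
Leg 2 distance:
30 x 2 = 60 miles
Total distance:
175 + 60 = 235 miles

235 miles


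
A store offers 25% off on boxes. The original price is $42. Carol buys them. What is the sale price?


Calculate the discount amount:
25% of $42 = $10.50
Subtract from original:
$42 - $10.50 = $31.50

$31.50


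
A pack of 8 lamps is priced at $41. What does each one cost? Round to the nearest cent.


Total cost: $41
Number of items: 8
Unit price: $41 / 8 = $5.125 ≈ $5.13

$5.13


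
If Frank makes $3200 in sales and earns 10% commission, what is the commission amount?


Convert rate to decimal:
10% = 0.1
Multiply by sales:
$3200 x 0.1 = $320

$320


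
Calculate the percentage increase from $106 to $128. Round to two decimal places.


Find the absolute change:
|128 - 106| = 22
Divide by original and multiply by 100:
22 / 106 x 100 = 20.7547...% ≈ 20.75%

20.75%


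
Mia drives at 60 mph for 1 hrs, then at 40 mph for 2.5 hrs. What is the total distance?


Leg 1 distance:
60 x 1 = 60 miles
Leg 2 distance:
40 x 2.5 = 100 miles
Total distance:
60 + 100 = 160 miles

160 miles


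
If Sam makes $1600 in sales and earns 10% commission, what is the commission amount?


Convert rate to decimal:
10% = 0.1
Multiply by sales:
$1600 x 0.1 = $160

$160


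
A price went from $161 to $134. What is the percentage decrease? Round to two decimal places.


Find the absolute change:
|134 - 161| = 27
Divide by original and multiply by 100:
27 / 161 x 100 = 16.7701...% ≈ 16.77%

16.77%


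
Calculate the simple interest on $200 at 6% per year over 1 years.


Use the formula I = P x R x T / 100
P x R x T = 200 x 6 x 1 = 1200
I = 1200 / 100 = $12

$12


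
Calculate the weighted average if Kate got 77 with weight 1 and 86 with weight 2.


Weighted sum:
1 x 77 + 2 x 86 = 249
Total weight:
1 + 2 = 3
Weighted average:
249 / 3 = 83

83


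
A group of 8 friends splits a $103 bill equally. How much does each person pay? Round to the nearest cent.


Total bill: $103
Number of people: 8
Each pays: $103 / 8 = $12.875 ≈ $12.88

$12.88


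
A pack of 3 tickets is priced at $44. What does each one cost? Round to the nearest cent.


Total cost: $44
Number of items: 3
Unit price: $44 / 3 = $14.6666... ≈ $14.67

$14.67


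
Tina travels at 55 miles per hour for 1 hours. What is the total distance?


Use the formula: distance = speed x time
Speed = 55 mph, Time = 1 hours
55 x 1 = 55 miles

55 miles


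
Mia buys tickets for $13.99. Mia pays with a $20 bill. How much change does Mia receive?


Start with the amount paid:
$20
Subtract the price:
$20 - $13.99 = $6.01

$6.01


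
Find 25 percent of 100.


Convert percentage to decimal:
25% = 0.25
Multiply:
100 x 0.25 = 25

25


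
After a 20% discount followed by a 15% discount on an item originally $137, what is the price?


First discount:
20% of $137 = $27.40
Price after first discount:
$137 - $27.40 = $109.60
Second discount:
15% of $109.60 = $16.44
Final price:
$109.60 - $16.44 = $93.16

$93.16


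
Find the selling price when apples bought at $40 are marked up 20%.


Calculate the markup amount:
20% of $40 = $8
Add to cost:
$40 + $8 = $48

$48


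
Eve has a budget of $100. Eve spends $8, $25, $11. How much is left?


Add up expenses:
$8 + $25 + $11 = $44
Subtract from budget:
$100 - $44 = $56

$56


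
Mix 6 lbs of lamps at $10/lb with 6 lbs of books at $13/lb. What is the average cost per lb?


Cost of lamps:
6 x $10 = $60
Cost of books:
6 x $13 = $78
Total cost: $60 + $78 = $138
Total weight: 12 lbs
Average: $138 / 12 = $11.50/lb

$11.50/lb


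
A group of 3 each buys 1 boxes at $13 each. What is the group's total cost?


Cost per person:
1 x $13 = $13
Group total:
3 x $13 = $39

$39


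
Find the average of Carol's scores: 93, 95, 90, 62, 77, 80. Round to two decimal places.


Add the scores:
93 + 95 + 90 + 62 + 77 + 80 = 497
Divide by the number of tests:
497 / 6 = 82.8333... ≈ 82.83

82.83


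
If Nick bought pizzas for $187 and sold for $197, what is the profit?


Selling price = $197
Cost price = $187
Profit = selling price - cost price:
Profit = $197 - $187 = $10

$10


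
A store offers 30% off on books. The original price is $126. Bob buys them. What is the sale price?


Calculate the discount amount:
30% of $126 = $37.80
Subtract from original:
$126 - $37.80 = $88.20

$88.20


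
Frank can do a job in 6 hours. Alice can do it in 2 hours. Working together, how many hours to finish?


Frank's rate: 1/6 of the job per hour
Alice's rate: 1/2 of the job per hour
Combined rate: 1/6 + 1/2 = 2/3 per hour
Time = 1 / (2/3) = 3/2 = 1.5 hours

1.5 hours


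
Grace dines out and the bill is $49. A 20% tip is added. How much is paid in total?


Calculate the tip:
20% of $49 = $9.80
Add tip to meal cost:
$49 + $9.80 = $58.80

$58.80


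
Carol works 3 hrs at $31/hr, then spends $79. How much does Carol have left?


Calculate earnings:
3 x $31 = $93
Subtract spending:
$93 - $79 = $14

$14


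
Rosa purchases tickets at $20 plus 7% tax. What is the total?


Calculate the tax:
7% of $20 = $1.40
Add tax to price:
$20 + $1.40 = $21.40

$21.40


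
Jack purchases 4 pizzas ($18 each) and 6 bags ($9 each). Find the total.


Cost of pizzas:
4 x $18 = $72
Cost of bags:
6 x $9 = $54
Add both:
$72 + $54 = $126

$126


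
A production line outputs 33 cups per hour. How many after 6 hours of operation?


Production rate: 33 cups per hour
Time: 6 hours
Total: 33 x 6 = 198 cups

198 cups


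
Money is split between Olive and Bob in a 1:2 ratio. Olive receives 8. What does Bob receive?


Find the multiplier:
8 / 1 = 8
Apply to Bob's share:
2 x 8 = 16

16


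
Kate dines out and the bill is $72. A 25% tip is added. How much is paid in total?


Calculate the tip:
25% of $72 = $18
Add tip to meal cost:
$72 + $18 = $90

$90


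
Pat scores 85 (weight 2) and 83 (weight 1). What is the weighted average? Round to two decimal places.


Weighted sum:
2 x 85 + 1 x 83 = 253
Total weight:
2 + 1 = 3
Weighted average:
253 / 3 = 84.3333... ≈ 84.33

84.33


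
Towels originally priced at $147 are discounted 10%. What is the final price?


Calculate the discount amount:
10% of $147 = $14.70
Subtract from original:
$147 - $14.70 = $132.30

$132.30


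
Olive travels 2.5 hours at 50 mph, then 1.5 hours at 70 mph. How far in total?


Leg 1 distance:
50 x 2.5 = 125 miles
Leg 2 distance:
70 x 1.5 = 105 miles
Total distance:
125 + 105 = 230 miles

230 miles


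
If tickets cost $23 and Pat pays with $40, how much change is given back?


Start with the amount paid:
$40
Subtract the price:
$40 - $23 = $17

$17


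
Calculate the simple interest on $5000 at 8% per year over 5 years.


Use the formula I = P x R x T / 100
P x R x T = 5000 x 8 x 5 = 200000
I = 200000 / 100 = $2000

$2000


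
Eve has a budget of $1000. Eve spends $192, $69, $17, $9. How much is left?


Add up expenses:
$192 + $69 + $17 + $9 = $287
Subtract from budget:
$1000 - $287 = $713

$713


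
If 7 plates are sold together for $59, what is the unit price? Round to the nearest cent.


Total cost: $59
Number of items: 7
Unit price: $59 / 7 = $8.4285... ≈ $8.43

$8.43


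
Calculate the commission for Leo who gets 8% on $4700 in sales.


Convert rate to decimal:
8% = 0.08
Multiply by sales:
$4700 x 0.08 = $376

$376


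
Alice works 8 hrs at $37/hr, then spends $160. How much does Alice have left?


Calculate earnings:
8 x $37 = $296
Subtract spending:
$296 - $160 = $136

$136


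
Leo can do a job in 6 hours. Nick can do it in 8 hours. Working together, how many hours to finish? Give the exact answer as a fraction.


Leo's rate: 1/6 of the job per hour
Nick's rate: 1/8 of the job per hour
Combined rate: 1/6 + 1/8 = 7/24 per hour
Time = 1 / (7/24) = 24/7 hours (≈ 3.43 hours)

24/7 hours


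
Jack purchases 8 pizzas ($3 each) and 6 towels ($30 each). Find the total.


Cost of pizzas:
8 x $3 = $24
Cost of towels:
6 x $30 = $180
Add both:
$24 + $180 = $204

$204


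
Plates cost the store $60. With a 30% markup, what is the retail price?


Calculate the markup amount:
30% of $60 = $18
Add to cost:
$60 + $18 = $78

$78


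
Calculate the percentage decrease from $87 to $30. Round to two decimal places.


Find the absolute change:
|30 - 87| = 57
Divide by original and multiply by 100:
57 / 87 x 100 = 65.5172...% ≈ 65.52%

65.52%


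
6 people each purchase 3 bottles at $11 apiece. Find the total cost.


Cost per person:
3 x $11 = $33
Group total:
6 x $33 = $198

$198


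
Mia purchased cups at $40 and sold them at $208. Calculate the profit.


Selling price = $208
Cost price = $40
Profit = selling price - cost price:
Profit = $208 - $40 = $168

$168


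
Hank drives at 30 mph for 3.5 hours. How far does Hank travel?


Use the formula: distance = speed x time
Speed = 30 mph, Time = 3.5 hours
30 x 3.5 = 105 miles

105 miles


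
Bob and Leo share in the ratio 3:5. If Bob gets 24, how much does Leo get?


Find the multiplier:
24 / 3 = 8
Apply to Leo's share:
5 x 8 = 40

40


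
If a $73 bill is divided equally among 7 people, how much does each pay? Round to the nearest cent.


Total bill: $73
Number of people: 7
Each pays: $73 / 7 = $10.4285... ≈ $10.43

$10.43


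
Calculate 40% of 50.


Convert percentage to decimal:
40% = 0.4
Multiply:
50 x 0.4 = 20

20


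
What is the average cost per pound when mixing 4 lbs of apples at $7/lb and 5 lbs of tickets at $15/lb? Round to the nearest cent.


Cost of apples:
4 x $7 = $28
Cost of tickets:
5 x $15 = $75
Total cost: $28 + $75 = $103
Total weight: 9 lbs
Average: $103 / 9 = $11.4444... ≈ $11.44/lb

$11.44/lb


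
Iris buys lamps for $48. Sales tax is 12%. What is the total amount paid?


Calculate the tax:
12% of $48 = $5.76
Add tax to price:
$48 + $5.76 = $53.76

$53.76


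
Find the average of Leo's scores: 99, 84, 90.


Add the scores:
99 + 84 + 90 = 273
Divide by the number of tests:
273 / 3 = 91

91


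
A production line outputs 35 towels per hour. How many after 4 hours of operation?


Production rate: 35 towels per hour
Time: 4 hours
Total: 35 x 4 = 140 towels

140 towels


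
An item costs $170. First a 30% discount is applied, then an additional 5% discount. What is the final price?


First discount:
30% of $170 = $51
Price after first discount:
$170 - $51 = $119
Second discount:
5% of $119 = $5.95
Final price:
$119 - $5.95 = $113.05

$113.05


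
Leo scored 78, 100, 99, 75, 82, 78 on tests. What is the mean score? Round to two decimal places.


Add the scores:
78 + 100 + 99 + 75 + 82 + 78 = 512
Divide by the number of tests:
512 / 6 = 85.3333... ≈ 85.33

85.33


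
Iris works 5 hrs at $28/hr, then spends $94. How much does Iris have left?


Calculate earnings:
5 x $28 = $140
Subtract spending:
$140 - $94 = $46

$46


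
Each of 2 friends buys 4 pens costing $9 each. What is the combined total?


Cost per person:
4 x $9 = $36
Group total:
2 x $36 = $72

$72


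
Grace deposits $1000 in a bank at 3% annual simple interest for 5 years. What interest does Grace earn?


Use the formula I = P x R x T / 100
P x R x T = 1000 x 3 x 5 = 15000
I = 15000 / 100 = $150

$150


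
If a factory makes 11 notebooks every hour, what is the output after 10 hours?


Production rate: 11 notebooks per hour
Time: 10 hours
Total: 11 x 10 = 110 notebooks

110 notebooks


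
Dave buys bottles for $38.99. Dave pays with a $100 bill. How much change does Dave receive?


Start with the amount paid:
$100
Subtract the price:
$100 - $38.99 = $61.01

$61.01


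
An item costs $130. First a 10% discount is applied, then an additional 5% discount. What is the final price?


First discount:
10% of $130 = $13
Price after first discount:
$130 - $13 = $117
Second discount:
5% of $117 = $5.85
Final price:
$117 - $5.85 = $111.15

$111.15


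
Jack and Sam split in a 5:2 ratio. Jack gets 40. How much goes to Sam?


Find the multiplier:
40 / 5 = 8
Apply to Sam's share:
2 x 8 = 16

16


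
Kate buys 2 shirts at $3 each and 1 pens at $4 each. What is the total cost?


Cost of shirts:
2 x $3 = $6
Cost of pens:
1 x $4 = $4
Add both:
$6 + $4 = $10

$10


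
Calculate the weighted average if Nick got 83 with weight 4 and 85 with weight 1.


Weighted sum:
4 x 83 + 1 x 85 = 417
Total weight:
4 + 1 = 5
Weighted average:
417 / 5 = 83.4

83.4


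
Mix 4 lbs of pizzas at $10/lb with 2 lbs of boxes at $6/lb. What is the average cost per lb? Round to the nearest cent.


Cost of pizzas:
4 x $10 = $40
Cost of boxes:
2 x $6 = $12
Total cost: $40 + $12 = $52
Total weight: 6 lbs
Average: $52 / 6 = $8.6666... ≈ $8.67/lb

$8.67/lb


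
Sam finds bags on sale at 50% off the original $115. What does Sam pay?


Calculate the discount amount:
50% of $115 = $57.50
Subtract from original:
$115 - $57.50 = $57.50

$57.50


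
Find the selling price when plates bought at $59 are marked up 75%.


Calculate the markup amount:
75% of $59 = $44.25
Add to cost:
$59 + $44.25 = $103.25

$103.25


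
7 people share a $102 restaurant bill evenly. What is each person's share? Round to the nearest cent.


Total bill: $102
Number of people: 7
Each pays: $102 / 7 = $14.5714... ≈ $14.57

$14.57


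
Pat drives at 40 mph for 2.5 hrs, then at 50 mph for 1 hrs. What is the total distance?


Leg 1 distance:
40 x 2.5 = 100 miles
Leg 2 distance:
50 x 1 = 50 miles
Total distance:
100 + 50 = 150 miles

150 miles


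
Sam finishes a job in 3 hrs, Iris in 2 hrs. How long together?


Sam's rate: 1/3 of the job per hour
Iris's rate: 1/2 of the job per hour
Combined rate: 1/3 + 1/2 = 5/6 per hour
Time = 1 / (5/6) = 6/5 = 1.2 hours

1.2 hours


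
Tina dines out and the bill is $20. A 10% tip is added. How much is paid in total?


Calculate the tip:
10% of $20 = $2
Add tip to meal cost:
$20 + $2 = $22

$22


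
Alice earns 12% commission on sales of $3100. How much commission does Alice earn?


Convert rate to decimal:
12% = 0.12
Multiply by sales:
$3100 x 0.12 = $372

$372


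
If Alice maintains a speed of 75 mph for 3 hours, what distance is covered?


Use the formula: distance = speed x time
Speed = 75 mph, Time = 3 hours
75 x 3 = 225 miles

225 miles


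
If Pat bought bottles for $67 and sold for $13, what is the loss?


Selling price = $13
Cost price = $67
Loss = cost price - selling price:
Loss = $67 - $13 = $54

$54


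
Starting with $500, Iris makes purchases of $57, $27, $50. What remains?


Add up expenses:
$57 + $27 + $50 = $134
Subtract from budget:
$500 - $134 = $366

$366


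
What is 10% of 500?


Convert percentage to decimal:
10% = 0.1
Multiply:
500 x 0.1 = 50

50


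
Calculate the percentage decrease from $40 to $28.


Find the absolute change:
|28 - 40| = 12
Divide by original and multiply by 100:
12 / 40 x 100 = 30%

30%


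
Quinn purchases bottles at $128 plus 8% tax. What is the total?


Calculate the tax:
8% of $128 = $10.24
Add tax to price:
$128 + $10.24 = $138.24

$138.24


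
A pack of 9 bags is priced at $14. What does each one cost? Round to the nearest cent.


Total cost: $14
Number of items: 9
Unit price: $14 / 9 = $1.5555... ≈ $1.56

$1.56


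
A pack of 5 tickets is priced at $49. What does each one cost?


Total cost: $49
Number of items: 5
Unit price: $49 / 5 = $9.80

$9.80


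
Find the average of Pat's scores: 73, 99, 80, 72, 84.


Add the scores:
73 + 99 + 80 + 72 + 84 = 408
Divide by the number of tests:
408 / 5 = 81.6

81.6


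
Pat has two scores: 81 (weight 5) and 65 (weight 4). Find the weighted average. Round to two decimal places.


Weighted sum:
5 x 81 + 4 x 65 = 665
Total weight:
5 + 4 = 9
Weighted average:
665 / 9 = 73.8888... ≈ 73.89

73.89


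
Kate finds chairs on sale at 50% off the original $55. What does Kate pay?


Calculate the discount amount:
50% of $55 = $27.50
Subtract from original:
$55 - $27.50 = $27.50

$27.50


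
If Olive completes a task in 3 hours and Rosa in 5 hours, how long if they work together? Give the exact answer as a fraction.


Olive's rate: 1/3 of the job per hour
Rosa's rate: 1/5 of the job per hour
Combined rate: 1/3 + 1/5 = 8/15 per hour
Time = 1 / (8/15) = 15/8 hours (≈ 1.88 hours)

15/8 hours


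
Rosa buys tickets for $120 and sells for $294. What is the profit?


Selling price = $294
Cost price = $120
Profit = selling price - cost price:
Profit = $294 - $120 = $174

$174


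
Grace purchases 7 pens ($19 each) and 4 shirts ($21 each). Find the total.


Cost of pens:
7 x $19 = $133
Cost of shirts:
4 x $21 = $84
Add both:
$133 + $84 = $217

$217


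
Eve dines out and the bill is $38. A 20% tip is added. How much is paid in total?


Calculate the tip:
20% of $38 = $7.60
Add tip to meal cost:
$38 + $7.60 = $45.60

$45.60


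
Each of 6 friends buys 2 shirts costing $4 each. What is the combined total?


Cost per person:
2 x $4 = $8
Group total:
6 x $8 = $48

$48


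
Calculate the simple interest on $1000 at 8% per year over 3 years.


Use the formula I = P x R x T / 100
P x R x T = 1000 x 8 x 3 = 24000
I = 24000 / 100 = $240

$240


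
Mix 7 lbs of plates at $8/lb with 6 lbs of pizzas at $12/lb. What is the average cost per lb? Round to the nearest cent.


Cost of plates:
7 x $8 = $56
Cost of pizzas:
6 x $12 = $72
Total cost: $56 + $72 = $128
Total weight: 13 lbs
Average: $128 / 13 = $9.8461... ≈ $9.85/lb

$9.85/lb


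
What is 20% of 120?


Convert percentage to decimal:
20% = 0.2
Multiply:
120 x 0.2 = 24

24


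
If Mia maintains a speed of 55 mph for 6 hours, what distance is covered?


Use the formula: distance = speed x time
Speed = 55 mph, Time = 6 hours
55 x 6 = 330 miles

330 miles


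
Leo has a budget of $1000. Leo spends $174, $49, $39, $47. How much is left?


Add up expenses:
$174 + $49 + $39 + $47 = $309
Subtract from budget:
$1000 - $309 = $691

$691


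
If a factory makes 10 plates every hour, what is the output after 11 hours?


Production rate: 10 plates per hour
Time: 11 hours
Total: 10 x 11 = 110 plates

110 plates


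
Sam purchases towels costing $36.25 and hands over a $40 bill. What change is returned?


Start with the amount paid:
$40
Subtract the price:
$40 - $36.25 = $3.75

$3.75
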